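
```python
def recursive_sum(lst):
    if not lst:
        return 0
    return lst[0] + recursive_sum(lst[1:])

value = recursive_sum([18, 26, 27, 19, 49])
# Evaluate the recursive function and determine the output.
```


recursive_sum([18, 26, 27, 19, 49])
= 18 + recursive_sum([26, 27, 19, 49])
= 18 + 26 + recursive_sum([27, 19, 49])
= 18 + 26 + 27 + recursive_sum([19, 49])
= 18 + 26 + 27 + 19 + recursive_sum([49])
= 18 + 26 + 27 + 19 + 49 + recursive_sum([])
= 18 + 26 + 27 + 19 + 49 + 0
= 139


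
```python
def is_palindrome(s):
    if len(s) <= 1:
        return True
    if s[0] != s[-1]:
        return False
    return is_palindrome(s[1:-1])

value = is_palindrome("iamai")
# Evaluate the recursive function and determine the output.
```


is_palindrome("iamai")
"iamai": s[0]='i' == s[-1]='i' -> is_palindrome("ama")
"ama": s[0]='a' == s[-1]='a' -> is_palindrome("m")
"m": len <= 1 -> True
= True


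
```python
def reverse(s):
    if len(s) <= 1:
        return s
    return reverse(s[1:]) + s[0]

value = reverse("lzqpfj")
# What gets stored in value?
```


reverse("lzqpfj")
= reverse("zqpfj") + "l"
= reverse("qpfj") + "z" + "l"
= reverse("pfj") + "q" + "z" + "l"
= reverse("fj") + "p" + "q" + "z" + "l"
= reverse("j") + "f" + "p" + "q" + "z" + "l"
= "j" + "f" + "p" + "q" + "z" + "l"
= "jfpqzl"


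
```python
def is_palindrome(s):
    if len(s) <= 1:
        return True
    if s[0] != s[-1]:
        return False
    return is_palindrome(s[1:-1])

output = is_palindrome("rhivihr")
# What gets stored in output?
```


is_palindrome("rhivihr")
"rhivihr": s[0]='r' == s[-1]='r' -> is_palindrome("hivih")
"hivih": s[0]='h' == s[-1]='h' -> is_palindrome("ivi")
"ivi": s[0]='i' == s[-1]='i' -> is_palindrome("v")
"v": len <= 1 -> True
= True


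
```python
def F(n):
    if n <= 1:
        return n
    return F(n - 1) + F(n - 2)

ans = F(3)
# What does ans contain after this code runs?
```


F(3)
= F(2) + F(1)
Computing bottom-up: F(0)=0, F(1)=1, F(2)=1, F(3)=2
= 2


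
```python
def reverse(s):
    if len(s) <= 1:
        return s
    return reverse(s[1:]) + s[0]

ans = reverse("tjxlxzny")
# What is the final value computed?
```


reverse("tjxlxzny")
= reverse("jxlxzny") + "t"
= reverse("xlxzny") + "j" + "t"
= reverse("lxzny") + "x" + "j" + "t"
= reverse("xzny") + "l" + "x" + "j" + "t"
= reverse("zny") + "x" + "l" + "x" + "j" + "t"
= reverse("ny") + "z" + "x" + "l" + "x" + "j" + "t"
= reverse("y") + "n" + "z" + "x" + "l" + "x" + "j" + "t"
= "y" + "n" + "z" + "x" + "l" + "x" + "j" + "t"
= "ynzxlxjt"


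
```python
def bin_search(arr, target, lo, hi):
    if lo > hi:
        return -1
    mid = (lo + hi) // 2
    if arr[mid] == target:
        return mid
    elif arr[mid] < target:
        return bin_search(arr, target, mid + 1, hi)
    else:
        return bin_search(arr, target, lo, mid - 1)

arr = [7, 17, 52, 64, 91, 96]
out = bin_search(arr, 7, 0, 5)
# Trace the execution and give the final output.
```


bin_search(arr, 7, 0, 5)
lo=0, hi=5, mid=2, arr[mid]=52
52 > 7, search left half
lo=0, hi=1, mid=0, arr[mid]=7
arr[0] == 7, found at index 0
= 0


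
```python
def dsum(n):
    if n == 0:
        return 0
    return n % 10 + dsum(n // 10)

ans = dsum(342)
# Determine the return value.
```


dsum(342)
= 2 + dsum(34)
= 2 + 4 + dsum(3)
= 2 + 4 + 3 + dsum(0)
= 2 + 4 + 3 + 0
= 9


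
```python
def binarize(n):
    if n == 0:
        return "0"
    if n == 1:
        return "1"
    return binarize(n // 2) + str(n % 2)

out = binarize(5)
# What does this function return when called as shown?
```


binarize(5)
= binarize(2) + "1"
= binarize(1) + "0" + "1"
= "1" + "0" + "1"
= "101"


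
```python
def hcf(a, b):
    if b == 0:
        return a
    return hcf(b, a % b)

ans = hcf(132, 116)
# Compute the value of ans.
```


hcf(132, 116)
= hcf(116, 132 % 116) = hcf(116, 16)
= hcf(16, 116 % 16) = hcf(16, 4)
= hcf(4, 16 % 4) = hcf(4, 0)
b == 0, return a = 4


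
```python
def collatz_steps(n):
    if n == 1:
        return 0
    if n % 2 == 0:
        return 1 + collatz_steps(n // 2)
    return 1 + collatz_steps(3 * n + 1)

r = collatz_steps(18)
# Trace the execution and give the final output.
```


collatz_steps(18)
18 is even -> collatz_steps(9)
9 is odd -> 3*9+1 = 28 -> collatz_steps(28)
28 is even -> collatz_steps(14)
14 is even -> collatz_steps(7)
7 is odd -> 3*7+1 = 22 -> collatz_steps(22)
22 is even -> collatz_steps(11)
11 is odd -> 3*11+1 = 34 -> collatz_steps(34)
34 is even -> collatz_steps(17)
17 is odd -> 3*17+1 = 52 -> collatz_steps(52)
52 is even -> collatz_steps(26)
26 is even -> collatz_steps(13)
13 is odd -> 3*13+1 = 40 -> collatz_steps(40)
40 is even -> collatz_steps(20)
20 is even -> collatz_steps(10)
10 is even -> collatz_steps(5)
5 is odd -> 3*5+1 = 16 -> collatz_steps(16)
16 is even -> collatz_steps(8)
8 is even -> collatz_steps(4)
4 is even -> collatz_steps(2)
2 is even -> collatz_steps(1)
Reached 1 after 20 steps
= 20


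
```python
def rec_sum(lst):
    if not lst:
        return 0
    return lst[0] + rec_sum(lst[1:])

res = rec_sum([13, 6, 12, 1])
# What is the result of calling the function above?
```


rec_sum([13, 6, 12, 1])
= 13 + rec_sum([6, 12, 1])
= 13 + 6 + rec_sum([12, 1])
= 13 + 6 + 12 + rec_sum([1])
= 13 + 6 + 12 + 1 + rec_sum([])
= 13 + 6 + 12 + 1 + 0
= 32


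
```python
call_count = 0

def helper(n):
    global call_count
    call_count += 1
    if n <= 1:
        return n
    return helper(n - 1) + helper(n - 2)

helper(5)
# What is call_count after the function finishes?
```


helper(5) calls helper(4) and helper(3); each non-base call branches into two more.
Let C(k) = total number of calls made by helper(k), including the call to helper(k) itself.
Base cases: C(0) = 1, C(1) = 1
Recurrence: C(k) = 1 + C(k-1) + C(k-2)
  C(2) = 1 + C(1) + C(0) = 1 + 1 + 1 = 3
  C(3) = 1 + C(2) + C(1) = 1 + 3 + 1 = 5
  C(4) = 1 + C(3) + C(2) = 1 + 5 + 3 = 9
  C(5) = 1 + C(4) + C(3) = 1 + 9 + 5 = 15
Total calls = C(5) = 15


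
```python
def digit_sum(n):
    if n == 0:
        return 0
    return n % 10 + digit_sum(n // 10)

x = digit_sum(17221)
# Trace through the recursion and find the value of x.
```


digit_sum(17221)
= 1 + digit_sum(1722)
= 1 + 2 + digit_sum(172)
= 1 + 2 + 2 + digit_sum(17)
= 1 + 2 + 2 + 7 + digit_sum(1)
= 1 + 2 + 2 + 7 + 1 + digit_sum(0)
= 1 + 2 + 2 + 7 + 1 + 0
= 13


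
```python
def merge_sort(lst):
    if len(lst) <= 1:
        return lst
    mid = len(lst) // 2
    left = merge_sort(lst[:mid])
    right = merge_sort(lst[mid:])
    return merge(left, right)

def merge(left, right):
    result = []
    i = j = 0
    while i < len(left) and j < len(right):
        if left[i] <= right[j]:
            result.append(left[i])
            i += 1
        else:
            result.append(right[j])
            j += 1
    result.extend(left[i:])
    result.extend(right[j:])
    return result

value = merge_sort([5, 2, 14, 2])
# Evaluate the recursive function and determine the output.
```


merge_sort([5, 2, 14, 2])
Split into [5, 2] and [14, 2]
Left sorted: [2, 5]
Right sorted: [2, 14]
Merge [2, 5] and [2, 14]
= [2, 2, 5, 14]


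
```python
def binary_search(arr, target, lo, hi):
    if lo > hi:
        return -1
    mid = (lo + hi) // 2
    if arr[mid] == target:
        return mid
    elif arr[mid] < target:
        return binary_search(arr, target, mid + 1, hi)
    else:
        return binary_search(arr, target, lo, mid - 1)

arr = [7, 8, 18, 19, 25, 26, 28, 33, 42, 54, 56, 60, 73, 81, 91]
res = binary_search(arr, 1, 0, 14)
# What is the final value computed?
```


binary_search(arr, 1, 0, 14)
lo=0, hi=14, mid=7, arr[mid]=33
33 > 1, search left half
lo=0, hi=6, mid=3, arr[mid]=19
19 > 1, search left half
lo=0, hi=2, mid=1, arr[mid]=8
8 > 1, search left half
lo=0, hi=0, mid=0, arr[mid]=7
7 > 1, search left half
lo > hi, target not found, return -1
= -1


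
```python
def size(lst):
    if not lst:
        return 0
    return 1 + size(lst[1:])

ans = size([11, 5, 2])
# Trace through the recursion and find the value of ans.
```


size([11, 5, 2])
= 1 + size([5, 2])
= 1 + 1 + size([2])
= 1 + 1 + 1 + size([])
= 1 + 1 + 1 + 0
= 3


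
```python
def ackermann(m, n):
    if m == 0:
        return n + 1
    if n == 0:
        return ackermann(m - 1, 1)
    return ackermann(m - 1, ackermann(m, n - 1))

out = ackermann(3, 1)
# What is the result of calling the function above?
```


ackermann(3, 1)
= ackermann(2, ackermann(3, 0))
First compute ackermann(3, 0) = 5
= ackermann(2, 5)
= 13


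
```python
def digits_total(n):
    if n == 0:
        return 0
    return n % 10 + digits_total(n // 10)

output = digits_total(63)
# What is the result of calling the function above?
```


digits_total(63)
= 3 + digits_total(6)
= 3 + 6 + digits_total(0)
= 3 + 6 + 0
= 9


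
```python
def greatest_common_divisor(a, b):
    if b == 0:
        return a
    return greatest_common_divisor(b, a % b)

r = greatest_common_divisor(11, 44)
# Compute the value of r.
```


greatest_common_divisor(11, 44)
= greatest_common_divisor(44, 11 % 44) = greatest_common_divisor(44, 11)
= greatest_common_divisor(11, 44 % 11) = greatest_common_divisor(11, 0)
b == 0, return a = 11


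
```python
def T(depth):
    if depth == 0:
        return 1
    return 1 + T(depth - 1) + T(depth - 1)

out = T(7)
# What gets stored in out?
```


T(7)
= 1 + T(6) + T(6)
= 1 + 2 * T(6)
T(k) = 2^(k+1) - 1
T(0) = 1
T(1) = 3
T(2) = 7
T(3) = 15
T(4) = 31
T(7) = 2^8 - 1 = 255


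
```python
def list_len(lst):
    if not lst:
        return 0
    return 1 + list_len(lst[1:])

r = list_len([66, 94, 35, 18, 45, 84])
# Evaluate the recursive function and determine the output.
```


list_len([66, 94, 35, 18, 45, 84])
= 1 + list_len([94, 35, 18, 45, 84])
= 1 + 1 + list_len([35, 18, 45, 84])
= 1 + 1 + 1 + list_len([18, 45, 84])
= 1 + 1 + 1 + 1 + list_len([45, 84])
= 1 + 1 + 1 + 1 + 1 + list_len([84])
= 1 + 1 + 1 + 1 + 1 + 1 + list_len([])
= 1 + 1 + 1 + 1 + 1 + 1 + 0
= 6


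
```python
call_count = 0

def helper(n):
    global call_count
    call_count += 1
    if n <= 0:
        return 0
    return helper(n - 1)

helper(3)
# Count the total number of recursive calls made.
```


helper(3) calls helper(2) calls ... calls helper(0)
Total calls: 3 + 1 (for base case) = 4


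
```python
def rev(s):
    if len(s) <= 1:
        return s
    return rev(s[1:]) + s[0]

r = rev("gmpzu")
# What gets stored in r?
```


rev("gmpzu")
= rev("mpzu") + "g"
= rev("pzu") + "m" + "g"
= rev("zu") + "p" + "m" + "g"
= rev("u") + "z" + "p" + "m" + "g"
= "u" + "z" + "p" + "m" + "g"
= "uzpmg"


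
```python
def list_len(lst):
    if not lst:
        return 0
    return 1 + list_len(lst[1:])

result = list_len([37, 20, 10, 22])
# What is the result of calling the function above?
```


list_len([37, 20, 10, 22])
= 1 + list_len([20, 10, 22])
= 1 + 1 + list_len([10, 22])
= 1 + 1 + 1 + list_len([22])
= 1 + 1 + 1 + 1 + list_len([])
= 1 + 1 + 1 + 1 + 0
= 4


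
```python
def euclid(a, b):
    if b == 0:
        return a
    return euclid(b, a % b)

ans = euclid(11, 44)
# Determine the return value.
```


euclid(11, 44)
= euclid(44, 11 % 44) = euclid(44, 11)
= euclid(11, 44 % 11) = euclid(11, 0)
b == 0, return a = 11


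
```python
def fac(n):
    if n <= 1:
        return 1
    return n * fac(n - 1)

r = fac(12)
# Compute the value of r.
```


fac(12)
= 12 * fac(11)
= 12 * 11 * fac(10)
= 12 * 11 * 10 * fac(9)
= 12 * 11 * 10 * 9 * fac(8)
= 12 * 11 * 10 * 9 * 8 * fac(7)
= 12 * 11 * 10 * 9 * 8 * 7 * fac(6)
= 12 * 11 * 10 * 9 * 8 * 7 * 6 * fac(5)
= 12 * 11 * 10 * 9 * 8 * 7 * 6 * 5 * fac(4)
= 12 * 11 * 10 * 9 * 8 * 7 * 6 * 5 * 4 * fac(3)
= 12 * 11 * 10 * 9 * 8 * 7 * 6 * 5 * 4 * 3 * fac(2)
= 12 * 11 * 10 * 9 * 8 * 7 * 6 * 5 * 4 * 3 * 2 * fac(1)
= 12 * 11 * 10 * 9 * 8 * 7 * 6 * 5 * 4 * 3 * 2 * 1
= 479001600


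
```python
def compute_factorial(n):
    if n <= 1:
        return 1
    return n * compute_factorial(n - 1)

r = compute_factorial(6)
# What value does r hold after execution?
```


compute_factorial(6)
= 6 * compute_factorial(5)
= 6 * 5 * compute_factorial(4)
= 6 * 5 * 4 * compute_factorial(3)
= 6 * 5 * 4 * 3 * compute_factorial(2)
= 6 * 5 * 4 * 3 * 2 * compute_factorial(1)
= 6 * 5 * 4 * 3 * 2 * 1
= 720


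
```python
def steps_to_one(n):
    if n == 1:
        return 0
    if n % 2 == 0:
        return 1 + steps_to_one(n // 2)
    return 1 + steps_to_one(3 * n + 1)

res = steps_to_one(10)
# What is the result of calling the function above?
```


steps_to_one(10)
10 is even -> steps_to_one(5)
5 is odd -> 3*5+1 = 16 -> steps_to_one(16)
16 is even -> steps_to_one(8)
8 is even -> steps_to_one(4)
4 is even -> steps_to_one(2)
2 is even -> steps_to_one(1)
Reached 1 after 6 steps
= 6


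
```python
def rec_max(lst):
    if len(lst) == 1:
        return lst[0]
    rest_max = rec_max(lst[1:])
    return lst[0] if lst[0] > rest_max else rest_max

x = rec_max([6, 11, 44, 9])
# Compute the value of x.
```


rec_max([6, 11, 44, 9])
= compare 6 with rec_max([11, 44, 9])
= compare 11 with rec_max([44, 9])
= compare 44 with rec_max([9])
Base: rec_max([9]) = 9
compare 44 with 9: max = 44
compare 11 with 44: max = 44
compare 6 with 44: max = 44
= 44


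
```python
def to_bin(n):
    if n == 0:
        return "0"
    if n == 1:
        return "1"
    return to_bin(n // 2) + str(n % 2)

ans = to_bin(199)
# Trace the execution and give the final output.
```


to_bin(199)
= to_bin(99) + "1"
= to_bin(49) + "1" + "1"
= to_bin(24) + "1" + "1" + "1"
= to_bin(12) + "0" + "1" + "1" + "1"
= to_bin(6) + "0" + "0" + "1" + "1" + "1"
= to_bin(3) + "0" + "0" + "0" + "1" + "1" + "1"
= to_bin(1) + "1" + "0" + "0" + "0" + "1" + "1" + "1"
= "1" + "1" + "0" + "0" + "0" + "1" + "1" + "1"
= "11000111"


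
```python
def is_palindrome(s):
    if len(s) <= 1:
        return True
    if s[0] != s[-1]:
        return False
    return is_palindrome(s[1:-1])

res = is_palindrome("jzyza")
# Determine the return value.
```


is_palindrome("jzyza")
"jzyza": s[0]='j' != s[-1]='a' -> False
= False


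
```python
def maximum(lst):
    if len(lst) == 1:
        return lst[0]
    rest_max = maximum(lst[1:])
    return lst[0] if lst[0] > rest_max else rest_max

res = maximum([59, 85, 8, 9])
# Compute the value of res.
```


maximum([59, 85, 8, 9])
= compare 59 with maximum([85, 8, 9])
= compare 85 with maximum([8, 9])
= compare 8 with maximum([9])
Base: maximum([9]) = 9
compare 8 with 9: max = 9
compare 85 with 9: max = 85
compare 59 with 85: max = 85
= 85


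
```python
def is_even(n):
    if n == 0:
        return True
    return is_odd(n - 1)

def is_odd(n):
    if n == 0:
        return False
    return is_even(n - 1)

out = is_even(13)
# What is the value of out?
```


is_even(13)
= is_odd(12)
= is_even(11)
= is_odd(10)
= is_even(9)
= is_odd(8)
= is_even(7)
= is_odd(6)
= is_even(5)
= is_odd(4)
= is_even(3)
= is_odd(2)
= is_even(1)
= is_odd(0)
n == 0: return False
= False


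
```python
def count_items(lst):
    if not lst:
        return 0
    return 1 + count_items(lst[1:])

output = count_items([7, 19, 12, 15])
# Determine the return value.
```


count_items([7, 19, 12, 15])
= 1 + count_items([19, 12, 15])
= 1 + 1 + count_items([12, 15])
= 1 + 1 + 1 + count_items([15])
= 1 + 1 + 1 + 1 + count_items([])
= 1 + 1 + 1 + 1 + 0
= 4


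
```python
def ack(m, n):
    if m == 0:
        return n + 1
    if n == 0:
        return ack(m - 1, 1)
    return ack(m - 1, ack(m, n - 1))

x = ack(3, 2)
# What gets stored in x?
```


ack(3, 2)
= ack(2, ack(3, 1))
First compute ack(3, 1) = 13
= ack(2, 13)
= 29


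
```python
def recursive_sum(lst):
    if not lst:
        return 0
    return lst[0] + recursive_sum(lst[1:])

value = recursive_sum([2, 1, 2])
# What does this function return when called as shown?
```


recursive_sum([2, 1, 2])
= 2 + recursive_sum([1, 2])
= 2 + 1 + recursive_sum([2])
= 2 + 1 + 2 + recursive_sum([])
= 2 + 1 + 2 + 0
= 5


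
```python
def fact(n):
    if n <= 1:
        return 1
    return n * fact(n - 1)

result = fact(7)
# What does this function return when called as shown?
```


fact(7)
= 7 * fact(6)
= 7 * 6 * fact(5)
= 7 * 6 * 5 * fact(4)
= 7 * 6 * 5 * 4 * fact(3)
= 7 * 6 * 5 * 4 * 3 * fact(2)
= 7 * 6 * 5 * 4 * 3 * 2 * fact(1)
= 7 * 6 * 5 * 4 * 3 * 2 * 1
= 5040


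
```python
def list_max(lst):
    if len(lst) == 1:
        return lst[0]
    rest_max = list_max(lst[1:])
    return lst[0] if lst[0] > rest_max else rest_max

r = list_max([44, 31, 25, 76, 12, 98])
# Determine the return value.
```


list_max([44, 31, 25, 76, 12, 98])
= compare 44 with list_max([31, 25, 76, 12, 98])
= compare 31 with list_max([25, 76, 12, 98])
= compare 25 with list_max([76, 12, 98])
= compare 76 with list_max([12, 98])
= compare 12 with list_max([98])
Base: list_max([98]) = 98
compare 12 with 98: max = 98
compare 76 with 98: max = 98
compare 25 with 98: max = 98
compare 31 with 98: max = 98
compare 44 with 98: max = 98
= 98


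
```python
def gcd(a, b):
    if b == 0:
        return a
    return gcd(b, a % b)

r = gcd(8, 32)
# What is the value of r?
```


gcd(8, 32)
= gcd(32, 8 % 32) = gcd(32, 8)
= gcd(8, 32 % 8) = gcd(8, 0)
b == 0, return a = 8


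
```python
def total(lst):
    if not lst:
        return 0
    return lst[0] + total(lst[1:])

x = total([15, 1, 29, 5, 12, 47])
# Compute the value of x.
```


total([15, 1, 29, 5, 12, 47])
= 15 + total([1, 29, 5, 12, 47])
= 15 + 1 + total([29, 5, 12, 47])
= 15 + 1 + 29 + total([5, 12, 47])
= 15 + 1 + 29 + 5 + total([12, 47])
= 15 + 1 + 29 + 5 + 12 + total([47])
= 15 + 1 + 29 + 5 + 12 + 47 + total([])
= 15 + 1 + 29 + 5 + 12 + 47 + 0
= 109


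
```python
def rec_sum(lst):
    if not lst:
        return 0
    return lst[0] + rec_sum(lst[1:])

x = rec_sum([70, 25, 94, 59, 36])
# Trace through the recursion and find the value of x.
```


rec_sum([70, 25, 94, 59, 36])
= 70 + rec_sum([25, 94, 59, 36])
= 70 + 25 + rec_sum([94, 59, 36])
= 70 + 25 + 94 + rec_sum([59, 36])
= 70 + 25 + 94 + 59 + rec_sum([36])
= 70 + 25 + 94 + 59 + 36 + rec_sum([])
= 70 + 25 + 94 + 59 + 36 + 0
= 284


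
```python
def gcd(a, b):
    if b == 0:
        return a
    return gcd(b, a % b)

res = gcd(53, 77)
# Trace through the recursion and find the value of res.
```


gcd(53, 77)
= gcd(77, 53 % 77) = gcd(77, 53)
= gcd(53, 77 % 53) = gcd(53, 24)
= gcd(24, 53 % 24) = gcd(24, 5)
= gcd(5, 24 % 5) = gcd(5, 4)
= gcd(4, 5 % 4) = gcd(4, 1)
= gcd(1, 4 % 1) = gcd(1, 0)
b == 0, return a = 1


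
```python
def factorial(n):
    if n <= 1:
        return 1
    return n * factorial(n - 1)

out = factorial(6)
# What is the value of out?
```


factorial(6)
= 6 * factorial(5)
= 6 * 5 * factorial(4)
= 6 * 5 * 4 * factorial(3)
= 6 * 5 * 4 * 3 * factorial(2)
= 6 * 5 * 4 * 3 * 2 * factorial(1)
= 6 * 5 * 4 * 3 * 2 * 1
= 720


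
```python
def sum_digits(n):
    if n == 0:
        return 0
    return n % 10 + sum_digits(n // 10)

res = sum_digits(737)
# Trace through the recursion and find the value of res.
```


sum_digits(737)
= 7 + sum_digits(73)
= 7 + 3 + sum_digits(7)
= 7 + 3 + 7 + sum_digits(0)
= 7 + 3 + 7 + 0
= 17


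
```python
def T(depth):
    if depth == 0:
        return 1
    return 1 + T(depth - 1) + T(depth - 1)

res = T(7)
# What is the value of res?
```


T(7)
= 1 + T(6) + T(6)
= 1 + 2 * T(6)
T(k) = 2^(k+1) - 1
T(0) = 1
T(1) = 3
T(2) = 7
T(3) = 15
T(4) = 31
T(7) = 2^8 - 1 = 255


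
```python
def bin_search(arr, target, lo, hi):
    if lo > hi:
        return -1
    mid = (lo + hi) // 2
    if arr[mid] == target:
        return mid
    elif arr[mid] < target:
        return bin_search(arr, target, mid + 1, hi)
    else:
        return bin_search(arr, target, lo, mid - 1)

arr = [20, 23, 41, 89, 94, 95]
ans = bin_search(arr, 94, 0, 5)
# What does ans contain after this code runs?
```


bin_search(arr, 94, 0, 5)
lo=0, hi=5, mid=2, arr[mid]=41
41 < 94, search right half
lo=3, hi=5, mid=4, arr[mid]=94
arr[4] == 94, found at index 4
= 4


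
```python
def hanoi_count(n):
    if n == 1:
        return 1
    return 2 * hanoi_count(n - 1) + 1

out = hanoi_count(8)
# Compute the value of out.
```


hanoi_count(8)
= 2 * hanoi_count(7) + 1
= 2 * (2 * hanoi_count(6) + 1) + 1
= 2 * (2 * (2 * hanoi_count(5) + 1) + 1) + 1
= 2 * (2 * (2 * (2 * hanoi_count(4) + 1) + 1) + 1) + 1
= 2 * (2 * (2 * (2 * (2 * hanoi_count(3) + 1) + 1) + 1) + 1) + 1
= 2 * (2 * (2 * (2 * (2 * (2 * hanoi_count(2) + 1) + 1) + 1) + 1) + 1) + 1
= 2 * (2 * (2 * (2 * (2 * (2 * (2 * hanoi_count(1) + 1) + 1) + 1) + 1) + 1) + 1) + 1
Now compute bottom-up:
hanoi_count(1) = 1
hanoi_count(2) = 2 * 1 + 1 = 3
hanoi_count(3) = 2 * 3 + 1 = 7
hanoi_count(4) = 2 * 7 + 1 = 15
hanoi_count(5) = 2 * 15 + 1 = 31
hanoi_count(6) = 2 * 31 + 1 = 63
hanoi_count(7) = 2 * 63 + 1 = 127
hanoi_count(8) = 2 * 127 + 1 = 255
= 255


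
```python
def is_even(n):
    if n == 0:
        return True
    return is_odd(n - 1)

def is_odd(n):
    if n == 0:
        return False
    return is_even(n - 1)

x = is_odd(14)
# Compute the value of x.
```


is_odd(14)
= is_even(13)
= is_odd(12)
= is_even(11)
= is_odd(10)
= is_even(9)
= is_odd(8)
= is_even(7)
= is_odd(6)
= is_even(5)
= is_odd(4)
= is_even(3)
= is_odd(2)
= is_even(1)
= is_odd(0)
n == 0: return False
= False


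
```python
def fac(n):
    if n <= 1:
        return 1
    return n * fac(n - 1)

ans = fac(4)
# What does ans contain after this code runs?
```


fac(4)
= 4 * fac(3)
= 4 * 3 * fac(2)
= 4 * 3 * 2 * fac(1)
= 4 * 3 * 2 * 1
= 24


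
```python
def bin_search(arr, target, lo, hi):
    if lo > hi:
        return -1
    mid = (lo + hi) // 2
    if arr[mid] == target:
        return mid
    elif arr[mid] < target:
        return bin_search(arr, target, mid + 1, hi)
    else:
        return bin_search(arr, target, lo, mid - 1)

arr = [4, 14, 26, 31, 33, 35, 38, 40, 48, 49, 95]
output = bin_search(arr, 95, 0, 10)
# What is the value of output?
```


bin_search(arr, 95, 0, 10)
lo=0, hi=10, mid=5, arr[mid]=35
35 < 95, search right half
lo=6, hi=10, mid=8, arr[mid]=48
48 < 95, search right half
lo=9, hi=10, mid=9, arr[mid]=49
49 < 95, search right half
lo=10, hi=10, mid=10, arr[mid]=95
arr[10] == 95, found at index 10
= 10


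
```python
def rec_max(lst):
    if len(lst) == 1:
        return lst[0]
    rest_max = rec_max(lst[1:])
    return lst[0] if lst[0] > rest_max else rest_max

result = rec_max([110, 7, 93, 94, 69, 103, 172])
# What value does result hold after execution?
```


rec_max([110, 7, 93, 94, 69, 103, 172])
= compare 110 with rec_max([7, 93, 94, 69, 103, 172])
= compare 7 with rec_max([93, 94, 69, 103, 172])
= compare 93 with rec_max([94, 69, 103, 172])
= compare 94 with rec_max([69, 103, 172])
= compare 69 with rec_max([103, 172])
= compare 103 with rec_max([172])
Base: rec_max([172]) = 172
compare 103 with 172: max = 172
compare 69 with 172: max = 172
compare 94 with 172: max = 172
compare 93 with 172: max = 172
compare 7 with 172: max = 172
compare 110 with 172: max = 172
= 172


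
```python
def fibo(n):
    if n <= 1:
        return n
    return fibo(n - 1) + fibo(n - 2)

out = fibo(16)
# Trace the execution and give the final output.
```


fibo(16)
= fibo(15) + fibo(14)
= (fibo(14) + fibo(13)) + fibo(14)
Computing bottom-up: fibo(0)=0, fibo(1)=1, fibo(2)=1, fibo(3)=2, fibo(4)=3, fibo(5)=5, fibo(6)=8, fibo(7)=13, fibo(8)=21, fibo(9)=34, fibo(10)=55, fibo(11)=89, fibo(12)=144, fibo(13)=233, fibo(14)=377, fibo(15)=610, fibo(16)=987
= 987


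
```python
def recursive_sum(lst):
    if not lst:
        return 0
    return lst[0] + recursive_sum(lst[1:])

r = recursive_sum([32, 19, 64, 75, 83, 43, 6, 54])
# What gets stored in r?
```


recursive_sum([32, 19, 64, 75, 83, 43, 6, 54])
= 32 + recursive_sum([19, 64, 75, 83, 43, 6, 54])
= 32 + 19 + recursive_sum([64, 75, 83, 43, 6, 54])
= 32 + 19 + 64 + recursive_sum([75, 83, 43, 6, 54])
= 32 + 19 + 64 + 75 + recursive_sum([83, 43, 6, 54])
= 32 + 19 + 64 + 75 + 83 + recursive_sum([43, 6, 54])
= 32 + 19 + 64 + 75 + 83 + 43 + recursive_sum([6, 54])
= 32 + 19 + 64 + 75 + 83 + 43 + 6 + recursive_sum([54])
= 32 + 19 + 64 + 75 + 83 + 43 + 6 + 54 + recursive_sum([])
= 32 + 19 + 64 + 75 + 83 + 43 + 6 + 54 + 0
= 376


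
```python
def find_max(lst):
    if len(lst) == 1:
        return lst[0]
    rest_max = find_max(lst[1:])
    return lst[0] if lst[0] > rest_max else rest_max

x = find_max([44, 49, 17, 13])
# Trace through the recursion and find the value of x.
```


find_max([44, 49, 17, 13])
= compare 44 with find_max([49, 17, 13])
= compare 49 with find_max([17, 13])
= compare 17 with find_max([13])
Base: find_max([13]) = 13
compare 17 with 13: max = 17
compare 49 with 17: max = 49
compare 44 with 49: max = 49
= 49


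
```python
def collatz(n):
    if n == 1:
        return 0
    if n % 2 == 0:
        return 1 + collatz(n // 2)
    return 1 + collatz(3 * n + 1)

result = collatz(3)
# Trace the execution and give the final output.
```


collatz(3)
3 is odd -> 3*3+1 = 10 -> collatz(10)
10 is even -> collatz(5)
5 is odd -> 3*5+1 = 16 -> collatz(16)
16 is even -> collatz(8)
8 is even -> collatz(4)
4 is even -> collatz(2)
2 is even -> collatz(1)
Reached 1 after 7 steps
= 7


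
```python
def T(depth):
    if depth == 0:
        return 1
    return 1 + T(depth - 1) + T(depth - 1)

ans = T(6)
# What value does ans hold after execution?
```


T(6)
= 1 + T(5) + T(5)
= 1 + 2 * T(5)
T(k) = 2^(k+1) - 1
T(0) = 1
T(1) = 3
T(2) = 7
T(3) = 15
T(4) = 31
T(6) = 2^7 - 1 = 127


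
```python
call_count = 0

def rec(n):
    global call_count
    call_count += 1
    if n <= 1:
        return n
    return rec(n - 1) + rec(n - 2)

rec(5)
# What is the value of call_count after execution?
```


rec(5) calls rec(4) and rec(3); each non-base call branches into two more.
Let C(k) = total number of calls made by rec(k), including the call to rec(k) itself.
Base cases: C(0) = 1, C(1) = 1
Recurrence: C(k) = 1 + C(k-1) + C(k-2)
  C(2) = 1 + C(1) + C(0) = 1 + 1 + 1 = 3
  C(3) = 1 + C(2) + C(1) = 1 + 3 + 1 = 5
  C(4) = 1 + C(3) + C(2) = 1 + 5 + 3 = 9
  C(5) = 1 + C(4) + C(3) = 1 + 9 + 5 = 15
Total calls = C(5) = 15


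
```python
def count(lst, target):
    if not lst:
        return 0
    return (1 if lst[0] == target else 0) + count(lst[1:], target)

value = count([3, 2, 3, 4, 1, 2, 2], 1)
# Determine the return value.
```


count([3, 2, 3, 4, 1, 2, 2], 1)
lst[0]=3 != 1: 0 + count([2, 3, 4, 1, 2, 2], 1)
lst[0]=2 != 1: 0 + count([3, 4, 1, 2, 2], 1)
lst[0]=3 != 1: 0 + count([4, 1, 2, 2], 1)
lst[0]=4 != 1: 0 + count([1, 2, 2], 1)
lst[0]=1 == 1: 1 + count([2, 2], 1)
lst[0]=2 != 1: 0 + count([2], 1)
lst[0]=2 != 1: 0 + count([], 1)
= 1


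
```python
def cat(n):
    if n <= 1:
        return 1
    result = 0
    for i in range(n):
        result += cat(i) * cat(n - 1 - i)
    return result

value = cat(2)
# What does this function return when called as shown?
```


cat(2)
= sum of cat(i) * cat(2-1-i) for i in 0..1
  cat(0)*cat(1) = 1*1 = 1
  cat(1)*cat(0) = 1*1 = 1
= 1 + 1
= 2


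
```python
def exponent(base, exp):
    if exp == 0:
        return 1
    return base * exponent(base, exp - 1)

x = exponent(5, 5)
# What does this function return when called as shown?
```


exponent(5, 5)
= 5 * exponent(5, 4)
= 5 * 5 * exponent(5, 3)
= 5 * 5 * 5 * exponent(5, 2)
= 5 * 5 * 5 * 5 * exponent(5, 1)
= 5 * 5 * 5 * 5 * 5 * exponent(5, 0)
= 5 * 5 * 5 * 5 * 5 * 1
= 3125


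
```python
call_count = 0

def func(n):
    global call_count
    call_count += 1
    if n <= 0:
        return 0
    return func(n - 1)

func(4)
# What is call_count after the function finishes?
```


func(4) calls func(3) calls ... calls func(0)
Total calls: 4 + 1 (for base case) = 5


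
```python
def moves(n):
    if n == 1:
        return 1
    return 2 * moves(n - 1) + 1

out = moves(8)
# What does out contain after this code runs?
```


moves(8)
= 2 * moves(7) + 1
= 2 * (2 * moves(6) + 1) + 1
= 2 * (2 * (2 * moves(5) + 1) + 1) + 1
= 2 * (2 * (2 * (2 * moves(4) + 1) + 1) + 1) + 1
= 2 * (2 * (2 * (2 * (2 * moves(3) + 1) + 1) + 1) + 1) + 1
= 2 * (2 * (2 * (2 * (2 * (2 * moves(2) + 1) + 1) + 1) + 1) + 1) + 1
= 2 * (2 * (2 * (2 * (2 * (2 * (2 * moves(1) + 1) + 1) + 1) + 1) + 1) + 1) + 1
Now compute bottom-up:
moves(1) = 1
moves(2) = 2 * 1 + 1 = 3
moves(3) = 2 * 3 + 1 = 7
moves(4) = 2 * 7 + 1 = 15
moves(5) = 2 * 15 + 1 = 31
moves(6) = 2 * 31 + 1 = 63
moves(7) = 2 * 63 + 1 = 127
moves(8) = 2 * 127 + 1 = 255
= 255


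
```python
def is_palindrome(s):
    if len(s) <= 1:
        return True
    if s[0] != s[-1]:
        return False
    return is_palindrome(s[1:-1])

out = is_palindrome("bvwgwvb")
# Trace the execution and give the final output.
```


is_palindrome("bvwgwvb")
"bvwgwvb": s[0]='b' == s[-1]='b' -> is_palindrome("vwgwv")
"vwgwv": s[0]='v' == s[-1]='v' -> is_palindrome("wgw")
"wgw": s[0]='w' == s[-1]='w' -> is_palindrome("g")
"g": len <= 1 -> True
= True


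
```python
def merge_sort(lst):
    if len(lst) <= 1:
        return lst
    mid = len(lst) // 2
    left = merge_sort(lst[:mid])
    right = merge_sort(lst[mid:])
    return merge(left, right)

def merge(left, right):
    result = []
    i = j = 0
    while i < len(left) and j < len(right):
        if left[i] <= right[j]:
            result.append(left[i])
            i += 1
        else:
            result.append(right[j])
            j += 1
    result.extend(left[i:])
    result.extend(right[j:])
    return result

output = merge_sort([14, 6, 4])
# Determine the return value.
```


merge_sort([14, 6, 4])
Split into [14] and [6, 4]
Left sorted: [14]
Right sorted: [4, 6]
Merge [14] and [4, 6]
= [4, 6, 14]


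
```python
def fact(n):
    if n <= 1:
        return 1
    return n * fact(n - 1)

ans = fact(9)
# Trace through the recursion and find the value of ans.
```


fact(9)
= 9 * fact(8)
= 9 * 8 * fact(7)
= 9 * 8 * 7 * fact(6)
= 9 * 8 * 7 * 6 * fact(5)
= 9 * 8 * 7 * 6 * 5 * fact(4)
= 9 * 8 * 7 * 6 * 5 * 4 * fact(3)
= 9 * 8 * 7 * 6 * 5 * 4 * 3 * fact(2)
= 9 * 8 * 7 * 6 * 5 * 4 * 3 * 2 * fact(1)
= 9 * 8 * 7 * 6 * 5 * 4 * 3 * 2 * 1
= 362880


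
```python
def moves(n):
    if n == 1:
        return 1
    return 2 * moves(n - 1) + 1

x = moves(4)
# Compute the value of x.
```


moves(4)
= 2 * moves(3) + 1
= 2 * (2 * moves(2) + 1) + 1
= 2 * (2 * (2 * moves(1) + 1) + 1) + 1
Now compute bottom-up:
moves(1) = 1
moves(2) = 2 * 1 + 1 = 3
moves(3) = 2 * 3 + 1 = 7
moves(4) = 2 * 7 + 1 = 15
= 15


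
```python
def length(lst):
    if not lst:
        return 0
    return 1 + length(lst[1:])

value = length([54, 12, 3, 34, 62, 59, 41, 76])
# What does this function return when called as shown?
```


length([54, 12, 3, 34, 62, 59, 41, 76])
= 1 + length([12, 3, 34, 62, 59, 41, 76])
= 1 + 1 + length([3, 34, 62, 59, 41, 76])
= 1 + 1 + 1 + length([34, 62, 59, 41, 76])
= 1 + 1 + 1 + 1 + length([62, 59, 41, 76])
= 1 + 1 + 1 + 1 + 1 + length([59, 41, 76])
= 1 + 1 + 1 + 1 + 1 + 1 + length([41, 76])
= 1 + 1 + 1 + 1 + 1 + 1 + 1 + length([76])
= 1 + 1 + 1 + 1 + 1 + 1 + 1 + 1 + length([])
= 1 + 1 + 1 + 1 + 1 + 1 + 1 + 1 + 0
= 8


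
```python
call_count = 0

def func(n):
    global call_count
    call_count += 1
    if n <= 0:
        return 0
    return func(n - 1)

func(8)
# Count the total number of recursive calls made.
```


func(8) calls func(7) calls ... calls func(0)
Total calls: 8 + 1 (for base case) = 9


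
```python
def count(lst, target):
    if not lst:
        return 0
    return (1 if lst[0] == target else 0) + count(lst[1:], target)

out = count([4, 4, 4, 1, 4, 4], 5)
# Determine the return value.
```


count([4, 4, 4, 1, 4, 4], 5)
lst[0]=4 != 5: 0 + count([4, 4, 1, 4, 4], 5)
lst[0]=4 != 5: 0 + count([4, 1, 4, 4], 5)
lst[0]=4 != 5: 0 + count([1, 4, 4], 5)
lst[0]=1 != 5: 0 + count([4, 4], 5)
lst[0]=4 != 5: 0 + count([4], 5)
lst[0]=4 != 5: 0 + count([], 5)
= 0


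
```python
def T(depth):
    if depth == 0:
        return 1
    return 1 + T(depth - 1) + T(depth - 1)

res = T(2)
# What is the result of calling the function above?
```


T(2)
= 1 + T(1) + T(1)
= 1 + 2 * T(1)
T(k) = 2^(k+1) - 1
T(0) = 1
T(1) = 3
T(2) = 7
T(2) = 2^3 - 1 = 7


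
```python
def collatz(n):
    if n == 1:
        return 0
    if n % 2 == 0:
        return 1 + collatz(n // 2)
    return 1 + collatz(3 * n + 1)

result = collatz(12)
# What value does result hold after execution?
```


collatz(12)
12 is even -> collatz(6)
6 is even -> collatz(3)
3 is odd -> 3*3+1 = 10 -> collatz(10)
10 is even -> collatz(5)
5 is odd -> 3*5+1 = 16 -> collatz(16)
16 is even -> collatz(8)
8 is even -> collatz(4)
4 is even -> collatz(2)
2 is even -> collatz(1)
Reached 1 after 9 steps
= 9


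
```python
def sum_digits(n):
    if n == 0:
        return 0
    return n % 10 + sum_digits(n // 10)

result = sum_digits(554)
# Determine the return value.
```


sum_digits(554)
= 4 + sum_digits(55)
= 4 + 5 + sum_digits(5)
= 4 + 5 + 5 + sum_digits(0)
= 4 + 5 + 5 + 0
= 14


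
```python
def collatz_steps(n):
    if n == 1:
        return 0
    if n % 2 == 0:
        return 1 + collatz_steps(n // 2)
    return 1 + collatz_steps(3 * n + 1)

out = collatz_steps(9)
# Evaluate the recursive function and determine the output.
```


collatz_steps(9)
9 is odd -> 3*9+1 = 28 -> collatz_steps(28)
28 is even -> collatz_steps(14)
14 is even -> collatz_steps(7)
7 is odd -> 3*7+1 = 22 -> collatz_steps(22)
22 is even -> collatz_steps(11)
11 is odd -> 3*11+1 = 34 -> collatz_steps(34)
34 is even -> collatz_steps(17)
17 is odd -> 3*17+1 = 52 -> collatz_steps(52)
52 is even -> collatz_steps(26)
26 is even -> collatz_steps(13)
13 is odd -> 3*13+1 = 40 -> collatz_steps(40)
40 is even -> collatz_steps(20)
20 is even -> collatz_steps(10)
10 is even -> collatz_steps(5)
5 is odd -> 3*5+1 = 16 -> collatz_steps(16)
16 is even -> collatz_steps(8)
8 is even -> collatz_steps(4)
4 is even -> collatz_steps(2)
2 is even -> collatz_steps(1)
Reached 1 after 19 steps
= 19


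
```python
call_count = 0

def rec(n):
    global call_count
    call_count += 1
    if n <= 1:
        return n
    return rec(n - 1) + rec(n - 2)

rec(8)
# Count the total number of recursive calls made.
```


rec(8) calls rec(7) and rec(6); each non-base call branches into two more.
Let C(k) = total number of calls made by rec(k), including the call to rec(k) itself.
Base cases: C(0) = 1, C(1) = 1
Recurrence: C(k) = 1 + C(k-1) + C(k-2)
  C(2) = 1 + C(1) + C(0) = 1 + 1 + 1 = 3
  C(3) = 1 + C(2) + C(1) = 1 + 3 + 1 = 5
  C(4) = 1 + C(3) + C(2) = 1 + 5 + 3 = 9
  C(5) = 1 + C(4) + C(3) = 1 + 9 + 5 = 15
  C(6) = 1 + C(5) + C(4) = 1 + 15 + 9 = 25
  C(7) = 1 + C(6) + C(5) = 1 + 25 + 15 = 41
  C(8) = 1 + C(7) + C(6) = 1 + 41 + 25 = 67
Total calls = C(8) = 67


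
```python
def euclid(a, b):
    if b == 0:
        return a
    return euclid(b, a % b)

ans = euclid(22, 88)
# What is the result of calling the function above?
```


euclid(22, 88)
= euclid(88, 22 % 88) = euclid(88, 22)
= euclid(22, 88 % 22) = euclid(22, 0)
b == 0, return a = 22


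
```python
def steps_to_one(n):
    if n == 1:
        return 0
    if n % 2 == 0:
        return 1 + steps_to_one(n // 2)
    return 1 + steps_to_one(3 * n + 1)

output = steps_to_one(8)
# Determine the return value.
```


steps_to_one(8)
8 is even -> steps_to_one(4)
4 is even -> steps_to_one(2)
2 is even -> steps_to_one(1)
Reached 1 after 3 steps
= 3


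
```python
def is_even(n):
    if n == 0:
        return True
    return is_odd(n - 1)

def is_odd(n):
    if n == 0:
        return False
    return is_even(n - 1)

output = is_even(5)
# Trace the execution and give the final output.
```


is_even(5)
= is_odd(4)
= is_even(3)
= is_odd(2)
= is_even(1)
= is_odd(0)
n == 0: return False
= False


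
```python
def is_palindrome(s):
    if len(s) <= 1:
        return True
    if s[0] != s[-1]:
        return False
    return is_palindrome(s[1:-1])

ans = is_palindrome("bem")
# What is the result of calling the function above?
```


is_palindrome("bem")
"bem": s[0]='b' != s[-1]='m' -> False
= False


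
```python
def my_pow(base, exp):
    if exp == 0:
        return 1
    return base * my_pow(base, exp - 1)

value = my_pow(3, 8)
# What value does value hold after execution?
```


my_pow(3, 8)
= 3 * my_pow(3, 7)
= 3 * 3 * my_pow(3, 6)
= 3 * 3 * 3 * my_pow(3, 5)
= 3 * 3 * 3 * 3 * my_pow(3, 4)
= 3 * 3 * 3 * 3 * 3 * my_pow(3, 3)
= 3 * 3 * 3 * 3 * 3 * 3 * my_pow(3, 2)
= 3 * 3 * 3 * 3 * 3 * 3 * 3 * my_pow(3, 1)
= 3 * 3 * 3 * 3 * 3 * 3 * 3 * 3 * my_pow(3, 0)
= 3 * 3 * 3 * 3 * 3 * 3 * 3 * 3 * 1
= 6561


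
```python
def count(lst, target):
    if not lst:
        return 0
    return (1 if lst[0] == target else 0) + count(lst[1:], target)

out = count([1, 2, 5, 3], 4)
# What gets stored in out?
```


count([1, 2, 5, 3], 4)
lst[0]=1 != 4: 0 + count([2, 5, 3], 4)
lst[0]=2 != 4: 0 + count([5, 3], 4)
lst[0]=5 != 4: 0 + count([3], 4)
lst[0]=3 != 4: 0 + count([], 4)
= 0


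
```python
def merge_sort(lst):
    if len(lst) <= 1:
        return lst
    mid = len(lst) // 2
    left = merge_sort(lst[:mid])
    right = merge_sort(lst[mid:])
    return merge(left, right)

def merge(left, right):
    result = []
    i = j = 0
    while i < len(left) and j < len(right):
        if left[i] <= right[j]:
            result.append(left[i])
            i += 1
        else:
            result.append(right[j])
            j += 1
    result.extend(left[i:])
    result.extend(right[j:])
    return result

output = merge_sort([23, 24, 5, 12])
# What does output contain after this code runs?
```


merge_sort([23, 24, 5, 12])
Split into [23, 24] and [5, 12]
Left sorted: [23, 24]
Right sorted: [5, 12]
Merge [23, 24] and [5, 12]
= [5, 12, 23, 24]


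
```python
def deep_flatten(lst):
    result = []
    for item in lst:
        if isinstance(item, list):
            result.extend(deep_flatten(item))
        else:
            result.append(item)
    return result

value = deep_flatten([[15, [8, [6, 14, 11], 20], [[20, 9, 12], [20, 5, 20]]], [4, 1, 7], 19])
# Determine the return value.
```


deep_flatten([[15, [8, [6, 14, 11], 20], [[20, 9, 12], [20, 5, 20]]], [4, 1, 7], 19])
Processing each element:
  [15, [8, [6, 14, 11], 20], [[20, 9, 12], [20, 5, 20]]] is a list -> deep_flatten recursively -> [15, 8, 6, 14, 11, 20, 20, 9, 12, 20, 5, 20]
  [4, 1, 7] is a list -> deep_flatten recursively -> [4, 1, 7]
  19 is not a list -> append 19
= [15, 8, 6, 14, 11, 20, 20, 9, 12, 20, 5, 20, 4, 1, 7, 19]


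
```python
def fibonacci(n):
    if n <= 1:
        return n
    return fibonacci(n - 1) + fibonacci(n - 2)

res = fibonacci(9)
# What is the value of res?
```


fibonacci(9)
= fibonacci(8) + fibonacci(7)
= (fibonacci(7) + fibonacci(6)) + fibonacci(7)
Computing bottom-up: fibonacci(0)=0, fibonacci(1)=1, fibonacci(2)=1, fibonacci(3)=2, fibonacci(4)=3, fibonacci(5)=5, fibonacci(6)=8, fibonacci(7)=13, fibonacci(8)=21, fibonacci(9)=34
= 34


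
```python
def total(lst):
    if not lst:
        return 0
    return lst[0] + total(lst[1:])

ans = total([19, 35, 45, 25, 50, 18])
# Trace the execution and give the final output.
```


total([19, 35, 45, 25, 50, 18])
= 19 + total([35, 45, 25, 50, 18])
= 19 + 35 + total([45, 25, 50, 18])
= 19 + 35 + 45 + total([25, 50, 18])
= 19 + 35 + 45 + 25 + total([50, 18])
= 19 + 35 + 45 + 25 + 50 + total([18])
= 19 + 35 + 45 + 25 + 50 + 18 + total([])
= 19 + 35 + 45 + 25 + 50 + 18 + 0
= 192


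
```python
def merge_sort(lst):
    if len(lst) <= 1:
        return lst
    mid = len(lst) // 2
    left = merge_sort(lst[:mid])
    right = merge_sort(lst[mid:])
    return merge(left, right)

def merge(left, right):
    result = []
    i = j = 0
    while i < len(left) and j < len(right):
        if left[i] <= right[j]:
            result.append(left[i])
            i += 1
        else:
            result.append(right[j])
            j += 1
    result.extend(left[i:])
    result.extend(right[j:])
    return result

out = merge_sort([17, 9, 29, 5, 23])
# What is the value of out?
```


merge_sort([17, 9, 29, 5, 23])
Split into [17, 9] and [29, 5, 23]
Left sorted: [9, 17]
Right sorted: [5, 23, 29]
Merge [9, 17] and [5, 23, 29]
= [5, 9, 17, 23, 29]


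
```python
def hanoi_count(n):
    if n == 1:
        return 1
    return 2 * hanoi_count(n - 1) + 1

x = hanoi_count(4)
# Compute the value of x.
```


hanoi_count(4)
= 2 * hanoi_count(3) + 1
= 2 * (2 * hanoi_count(2) + 1) + 1
= 2 * (2 * (2 * hanoi_count(1) + 1) + 1) + 1
Now compute bottom-up:
hanoi_count(1) = 1
hanoi_count(2) = 2 * 1 + 1 = 3
hanoi_count(3) = 2 * 3 + 1 = 7
hanoi_count(4) = 2 * 7 + 1 = 15
= 15
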